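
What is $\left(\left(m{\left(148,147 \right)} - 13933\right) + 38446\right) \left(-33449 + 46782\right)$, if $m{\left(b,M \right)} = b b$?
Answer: $618877861$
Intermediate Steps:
$m{\left(b,M \right)} = b^{2}$
$\left(\left(m{\left(148,147 \right)} - 13933\right) + 38446\right) \left(-33449 + 46782\right) = \left(\left(148^{2} - 13933\right) + 38446\right) \left(-33449 + 46782\right) = \left(\left(21904 - 13933\right) + 38446\right) 13333 = \left(7971 + 38446\right) 13333 = 46417 \cdot 13333 = 618877861$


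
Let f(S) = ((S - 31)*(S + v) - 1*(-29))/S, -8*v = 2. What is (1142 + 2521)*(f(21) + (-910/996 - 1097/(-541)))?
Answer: -1214835171/44903 ≈ -27055.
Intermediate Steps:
v = -¼ (v = -⅛*2 = -¼ ≈ -0.25000)
f(S) = (29 + (-31 + S)*(-¼ + S))/S (f(S) = ((S - 31)*(S - ¼) - 1*(-29))/S = ((-31 + S)*(-¼ + S) + 29)/S = (29 + (-31 + S)*(-¼ + S))/S)
(1142 + 2521)*(f(21) + (-910/996 - 1097/(-541))) = (1142 + 2521)*((-125/4 + 21 + (147/4)/21) + (-910/996 - 1097/(-541))) = 3663*((-125/4 + 21 + (147/4)*(1/21)) + (-910*1/996 - 1097*(-1/541))) = 3663*((-125/4 + 21 + 7/4) + (-455/498 + 1097/541)) = 3663*(-17/2 + 300151/269418) = 3663*(-994951/134709) = -1214835171/44903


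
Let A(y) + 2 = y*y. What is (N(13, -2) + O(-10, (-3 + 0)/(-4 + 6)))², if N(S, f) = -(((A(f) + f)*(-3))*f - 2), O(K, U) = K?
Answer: 64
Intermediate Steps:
A(y) = -2 + y² (A(y) = -2 + y*y = -2 + y²)
N(S, f) = 2 - f*(6 - 3*f - 3*f²) (N(S, f) = -((((-2 + f²) + f)*(-3))*f - 2) = -(((-2 + f + f²)*(-3))*f - 2) = -((6 - 3*f - 3*f²)*f - 2) = -(f*(6 - 3*f - 3*f²) - 2) = -(-2 + f*(6 - 3*f - 3*f²)) = 2 - f*(6 - 3*f - 3*f²))
(N(13, -2) + O(-10, (-3 + 0)/(-4 + 6)))² = ((2 + 3*(-2)² + 3*(-2)*(-2 + (-2)²)) - 10)² = ((2 + 3*4 + 3*(-2)*(-2 + 4)) - 10)² = ((2 + 12 + 3*(-2)*2) - 10)² = ((2 + 12 - 12) - 10)² = (2 - 10)² = (-8)² = 64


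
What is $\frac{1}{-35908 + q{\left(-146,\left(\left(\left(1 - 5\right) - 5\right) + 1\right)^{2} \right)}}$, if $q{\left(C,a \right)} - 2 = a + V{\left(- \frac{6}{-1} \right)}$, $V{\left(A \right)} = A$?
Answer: $- \frac{1}{35836} \approx -2.7905 \cdot 10^{-5}$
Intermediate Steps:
$q{\left(C,a \right)} = 8 + a$ ($q{\left(C,a \right)} = 2 + \left(a - \frac{6}{-1}\right) = 2 + \left(a - -6\right) = 2 + \left(a + 6\right) = 2 + \left(6 + a\right) = 8 + a$)
$\frac{1}{-35908 + q{\left(-146,\left(\left(\left(1 - 5\right) - 5\right) + 1\right)^{2} \right)}} = \frac{1}{-35908 + \left(8 + \left(\left(\left(1 - 5\right) - 5\right) + 1\right)^{2}\right)} = \frac{1}{-35908 + \left(8 + \left(\left(-4 - 5\right) + 1\right)^{2}\right)} = \frac{1}{-35908 + \left(8 + \left(-9 + 1\right)^{2}\right)} = \frac{1}{-35908 + \left(8 + \left(-8\right)^{2}\right)} = \frac{1}{-35908 + \left(8 + 64\right)} = \frac{1}{-35908 + 72} = \frac{1}{-35836} = - \frac{1}{35836}$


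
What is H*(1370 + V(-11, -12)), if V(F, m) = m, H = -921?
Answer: -1250718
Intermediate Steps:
H*(1370 + V(-11, -12)) = -921*(1370 - 12) = -921*1358 = -1250718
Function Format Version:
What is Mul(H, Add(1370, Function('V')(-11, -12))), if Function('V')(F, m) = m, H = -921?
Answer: -1250718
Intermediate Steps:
Mul(H, Add(1370, Function('V')(-11, -12))) = Mul(-921, Add(1370, -12)) = Mul(-921, 1358) = -1250718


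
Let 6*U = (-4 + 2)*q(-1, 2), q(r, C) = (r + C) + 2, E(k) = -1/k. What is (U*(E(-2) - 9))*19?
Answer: 323/2 ≈ 161.50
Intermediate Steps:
q(r, C) = 2 + C + r (q(r, C) = (C + r) + 2 = 2 + C + r)
U = -1 (U = ((-4 + 2)*(2 + 2 - 1))/6 = (-2*3)/6 = (1/6)*(-6) = -1)
(U*(E(-2) - 9))*19 = -(-1/(-2) - 9)*19 = -(-1*(-1/2) - 9)*19 = -(1/2 - 9)*19 = -1*(-17/2)*19 = (17/2)*19 = 323/2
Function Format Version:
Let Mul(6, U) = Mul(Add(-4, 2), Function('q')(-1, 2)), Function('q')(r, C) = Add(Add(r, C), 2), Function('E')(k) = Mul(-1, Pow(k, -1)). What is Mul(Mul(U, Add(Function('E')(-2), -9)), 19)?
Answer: Rational(323, 2) ≈ 161.50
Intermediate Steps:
Function('q')(r, C) = Add(2, C, r) (Function('q')(r, C) = Add(Add(C, r), 2) = Add(2, C, r))
U = -1 (U = Mul(Rational(1, 6), Mul(Add(-4, 2), Add(2, 2, -1))) = Mul(Rational(1, 6), Mul(-2, 3)) = Mul(Rational(1, 6), -6) = -1)
Mul(Mul(U, Add(Function('E')(-2), -9)), 19) = Mul(Mul(-1, Add(Mul(-1, Pow(-2, -1)), -9)), 19) = Mul(Mul(-1, Add(Mul(-1, Rational(-1, 2)), -9)), 19) = Mul(Mul(-1, Add(Rational(1, 2), -9)), 19) = Mul(Mul(-1, Rational(-17, 2)), 19) = Mul(Rational(17, 2), 19) = Rational(323, 2)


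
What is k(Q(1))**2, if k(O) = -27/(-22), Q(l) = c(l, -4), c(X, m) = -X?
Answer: 729/484 ≈ 1.5062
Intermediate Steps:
Q(l) = -l
k(O) = 27/22 (k(O) = -27*(-1/22) = 27/22)
k(Q(1))**2 = (27/22)**2 = 729/484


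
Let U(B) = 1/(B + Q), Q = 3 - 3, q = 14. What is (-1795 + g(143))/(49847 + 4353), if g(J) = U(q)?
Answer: -25129/758800 ≈ -0.033117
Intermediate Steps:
Q = 0
U(B) = 1/B (U(B) = 1/(B + 0) = 1/B)
g(J) = 1/14
(-1795 + g(143))/(49847 + 4353) = (-1795 + 1/14)/(49847 + 4353) = -25129/14/54200 = -25129/14*1/54200 = -25129/758800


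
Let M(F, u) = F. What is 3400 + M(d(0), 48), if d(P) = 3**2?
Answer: 3409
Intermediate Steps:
d(P) = 9
3400 + M(d(0), 48) = 3400 + 9 = 3409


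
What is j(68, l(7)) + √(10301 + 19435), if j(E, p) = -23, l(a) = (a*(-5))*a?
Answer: -23 + 6*√826 ≈ 149.44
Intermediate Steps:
l(a) = -5*a² (l(a) = (-5*a)*a = -5*a²)
j(68, l(7)) + √(10301 + 19435) = -23 + √(10301 + 19435) = -23 + √29736 = -23 + 6*√826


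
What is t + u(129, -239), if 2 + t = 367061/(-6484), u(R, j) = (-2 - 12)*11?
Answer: -1378565/6484 ≈ -212.61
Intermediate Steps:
u(R, j) = -154 (u(R, j) = -14*11 = -154)
t = -380029/6484 (t = -2 + 367061/(-6484) = -2 + 367061*(-1/6484) = -2 - 367061/6484 = -380029/6484 ≈ -58.610)
t + u(129, -239) = -380029/6484 - 154 = -1378565/6484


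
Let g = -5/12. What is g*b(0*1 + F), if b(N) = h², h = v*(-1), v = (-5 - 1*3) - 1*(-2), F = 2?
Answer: -15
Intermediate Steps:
g = -5/12 (g = -5*1/12 = -5/12 ≈ -0.41667)
v = -6 (v = (-5 - 3) + 2 = -8 + 2 = -6)
h = 6 (h = -6*(-1) = 6)
b(N) = 36 (b(N) = 6² = 36)
g*b(0*1 + F) = -5/12*36 = -15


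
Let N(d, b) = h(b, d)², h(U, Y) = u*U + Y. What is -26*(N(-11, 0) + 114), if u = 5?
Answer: -6110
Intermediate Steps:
h(U, Y) = Y + 5*U (h(U, Y) = 5*U + Y = Y + 5*U)
N(d, b) = (d + 5*b)²
-26*(N(-11, 0) + 114) = -26*((-11 + 5*0)² + 114) = -26*((-11 + 0)² + 114) = -26*((-11)² + 114) = -26*(121 + 114) = -26*235 = -6110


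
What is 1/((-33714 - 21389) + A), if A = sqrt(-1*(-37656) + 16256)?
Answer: -55103/3036286697 - 2*sqrt(13478)/3036286697 ≈ -1.8225e-5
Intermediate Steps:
A = 2*sqrt(13478) (A = sqrt(37656 + 16256) = sqrt(53912) = 2*sqrt(13478) ≈ 232.19)
1/((-33714 - 21389) + A) = 1/((-33714 - 21389) + 2*sqrt(13478)) = 1/(-55103 + 2*sqrt(13478))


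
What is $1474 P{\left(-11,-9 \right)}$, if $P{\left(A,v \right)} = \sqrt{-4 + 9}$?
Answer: $1474 \sqrt{5} \approx 3296.0$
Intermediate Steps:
$P{\left(A,v \right)} = \sqrt{5}$
$1474 P{\left(-11,-9 \right)} = 1474 \sqrt{5}$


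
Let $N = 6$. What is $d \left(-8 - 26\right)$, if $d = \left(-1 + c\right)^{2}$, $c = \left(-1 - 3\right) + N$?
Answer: $-34$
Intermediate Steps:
$c = 2$ ($c = \left(-1 - 3\right) + 6 = -4 + 6 = 2$)
$d = 1$ ($d = \left(-1 + 2\right)^{2} = 1^{2} = 1$)
$d \left(-8 - 26\right) = 1 \left(-8 - 26\right) = 1 \left(-34\right) = -34$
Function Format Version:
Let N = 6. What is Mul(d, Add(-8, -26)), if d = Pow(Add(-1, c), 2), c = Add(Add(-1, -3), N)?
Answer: -34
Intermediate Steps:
c = 2 (c = Add(Add(-1, -3), 6) = Add(-4, 6) = 2)
d = 1 (d = Pow(Add(-1, 2), 2) = Pow(1, 2) = 1)
Mul(d, Add(-8, -26)) = Mul(1, Add(-8, -26)) = Mul(1, -34) = -34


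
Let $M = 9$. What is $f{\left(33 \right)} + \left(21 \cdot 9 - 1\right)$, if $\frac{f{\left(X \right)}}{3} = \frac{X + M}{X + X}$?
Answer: $\frac{2089}{11} \approx 189.91$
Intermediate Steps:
$f{\left(X \right)} = \frac{3 \left(9 + X\right)}{2 X}$ ($f{\left(X \right)} = 3 \frac{X + 9}{X + X} = 3 \frac{9 + X}{2 X} = \frac{3 \left(9 + X\right)}{2 X}$)
$f{\left(33 \right)} + \left(21 \cdot 9 - 1\right) = \frac{3 \left(9 + 33\right)}{2 \cdot 33} + \left(21 \cdot 9 - 1\right) = \frac{3}{2} \cdot \frac{1}{33} \cdot 42 + \left(189 - 1\right) = \frac{21}{11} + 188 = \frac{2089}{11}$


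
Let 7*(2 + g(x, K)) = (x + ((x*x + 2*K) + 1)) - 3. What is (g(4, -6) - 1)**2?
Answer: 225/49 ≈ 4.5918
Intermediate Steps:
g(x, K) = -16/7 + x/7 + x**2/7 + 2*K/7 (g(x, K) = -2 + ((x + ((x*x + 2*K) + 1)) - 3)/7 = -2 + ((x + ((x**2 + 2*K) + 1)) - 3)/7 = -2 + ((x + (1 + x**2 + 2*K)) - 3)/7 = -2 + ((1 + x + x**2 + 2*K) - 3)/7 = -2 + (-2 + x + x**2 + 2*K)/7 = -2 + (-2/7 + x/7 + x**2/7 + 2*K/7) = -16/7 + x/7 + x**2/7 + 2*K/7)
(g(4, -6) - 1)**2 = ((-16/7 + (1/7)*4 + (1/7)*4**2 + (2/7)*(-6)) - 1)**2 = ((-16/7 + 4/7 + (1/7)*16 - 12/7) - 1)**2 = ((-16/7 + 4/7 + 16/7 - 12/7) - 1)**2 = (-8/7 - 1)**2 = (-15/7)**2 = 225/49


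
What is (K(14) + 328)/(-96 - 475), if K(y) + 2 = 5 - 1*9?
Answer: -322/571 ≈ -0.56392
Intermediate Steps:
K(y) = -6 (K(y) = -2 + (5 - 1*9) = -2 + (5 - 9) = -2 - 4 = -6)
(K(14) + 328)/(-96 - 475) = (-6 + 328)/(-96 - 475) = 322/(-571) = 322*(-1/571) = -322/571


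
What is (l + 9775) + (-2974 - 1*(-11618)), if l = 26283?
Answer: 44702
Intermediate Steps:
(l + 9775) + (-2974 - 1*(-11618)) = (26283 + 9775) + (-2974 - 1*(-11618)) = 36058 + (-2974 + 11618) = 36058 + 8644 = 44702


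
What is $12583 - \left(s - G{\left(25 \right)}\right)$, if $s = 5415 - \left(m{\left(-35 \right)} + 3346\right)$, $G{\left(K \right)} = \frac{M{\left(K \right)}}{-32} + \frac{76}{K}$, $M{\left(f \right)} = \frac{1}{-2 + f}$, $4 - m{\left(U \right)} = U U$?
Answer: $\frac{171047111}{18400} \approx 9296.0$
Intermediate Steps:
$m{\left(U \right)} = 4 - U^{2}$ ($m{\left(U \right)} = 4 - U U = 4 - U^{2}$)
$G{\left(K \right)} = \frac{76}{K} - \frac{1}{32 \left(-2 + K\right)}$ ($G{\left(K \right)} = \frac{1}{\left(-2 + K\right) \left(-32\right)} + \frac{76}{K} = \frac{1}{-2 + K} \left(- \frac{1}{32}\right) + \frac{76}{K} = - \frac{1}{32 \left(-2 + K\right)} + \frac{76}{K} = \frac{76}{K} - \frac{1}{32 \left(-2 + K\right)}$)
$s = 3290$ ($s = 5415 - \left(\left(4 - \left(-35\right)^{2}\right) + 3346\right) = 5415 - \left(\left(4 - 1225\right) + 3346\right) = 5415 - \left(-1221 + 3346\right) = 5415 - 2125 = 3290$)
$12583 - \left(s - G{\left(25 \right)}\right) = 12583 - \left(3290 - \frac{-4864 + 2431 \cdot 25}{32 \cdot 25 \left(-2 + 25\right)}\right) = 12583 - \left(3290 - \frac{1}{32} \cdot \frac{1}{25} \cdot \frac{1}{23} \left(-4864 + 60775\right)\right) = 12583 - \left(3290 - \frac{1}{32} \cdot \frac{1}{25} \cdot \frac{1}{23} \cdot 55911\right) = 12583 - \left(3290 - \frac{55911}{18400}\right) = 12583 - \frac{60480089}{18400} = \frac{171047111}{18400}$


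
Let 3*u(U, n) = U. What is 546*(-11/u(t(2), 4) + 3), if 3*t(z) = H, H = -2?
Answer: 28665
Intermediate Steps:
t(z) = -⅔ (t(z) = (⅓)*(-2) = -⅔)
u(U, n) = U/3
546*(-11/u(t(2), 4) + 3) = 546*(-11/((⅓)*(-⅔)) + 3) = 546*(-11/(-2/9) + 3) = 546*(-11*(-9/2) + 3) = 546*(99/2 + 3) = 546*(105/2) = 28665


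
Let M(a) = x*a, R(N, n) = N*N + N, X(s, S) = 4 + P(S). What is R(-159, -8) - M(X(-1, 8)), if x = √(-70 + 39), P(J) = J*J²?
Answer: 25122 - 516*I*√31 ≈ 25122.0 - 2873.0*I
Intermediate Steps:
P(J) = J³
X(s, S) = 4 + S³
R(N, n) = N + N² (R(N, n) = N² + N = N + N²)
x = I*√31 (x = √(-31) = I*√31 ≈ 5.5678*I)
M(a) = I*a*√31 (M(a) = (I*√31)*a = I*a*√31)
R(-159, -8) - M(X(-1, 8)) = -159*(1 - 159) - I*(4 + 8³)*√31 = -159*(-158) - I*(4 + 512)*√31 = 25122 - I*516*√31 = 25122 - 516*I*√31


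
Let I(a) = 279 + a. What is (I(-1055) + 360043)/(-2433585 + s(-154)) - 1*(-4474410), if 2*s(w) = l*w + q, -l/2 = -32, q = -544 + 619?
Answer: 21821477605376/4876951 ≈ 4.4744e+6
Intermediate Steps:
q = 75
l = 64 (l = -2*(-32) = 64)
s(w) = 75/2 + 32*w (s(w) = (64*w + 75)/2 = (75 + 64*w)/2 = 75/2 + 32*w)
(I(-1055) + 360043)/(-2433585 + s(-154)) - 1*(-4474410) = ((279 - 1055) + 360043)/(-2433585 + (75/2 + 32*(-154))) - 1*(-4474410) = (-776 + 360043)/(-2433585 + (75/2 - 4928)) + 4474410 = 359267/(-2433585 - 9781/2) + 4474410 = 359267/(-4876951/2) + 4474410 = 359267*(-2/4876951) + 4474410 = -718534/4876951 + 4474410 = 21821477605376/4876951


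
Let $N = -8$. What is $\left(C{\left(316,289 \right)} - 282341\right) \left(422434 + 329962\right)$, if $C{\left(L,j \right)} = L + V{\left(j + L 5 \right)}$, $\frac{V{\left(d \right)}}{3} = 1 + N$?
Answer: $-212210282216$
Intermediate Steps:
$V{\left(d \right)} = -21$ ($V{\left(d \right)} = 3 \left(1 - 8\right) = 3 \left(-7\right) = -21$)
$C{\left(L,j \right)} = -21 + L$ ($C{\left(L,j \right)} = L - 21 = -21 + L$)
$\left(C{\left(316,289 \right)} - 282341\right) \left(422434 + 329962\right) = \left(\left(-21 + 316\right) - 282341\right) \left(422434 + 329962\right) = \left(295 - 282341\right) 752396 = \left(-282046\right) 752396 = -212210282216$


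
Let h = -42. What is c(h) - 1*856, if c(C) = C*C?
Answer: 908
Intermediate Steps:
c(C) = C**2
c(h) - 1*856 = (-42)**2 - 1*856 = 1764 - 856 = 908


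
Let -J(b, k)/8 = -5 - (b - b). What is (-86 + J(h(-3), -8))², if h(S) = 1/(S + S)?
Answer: 2116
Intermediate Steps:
h(S) = 1/(2*S)
J(b, k) = 40 (J(b, k) = -8*(-5 - (b - b)) = -8*(-5 - 1*0) = -8*(-5 + 0) = -8*(-5) = 40)
(-86 + J(h(-3), -8))² = (-86 + 40)² = (-46)² = 2116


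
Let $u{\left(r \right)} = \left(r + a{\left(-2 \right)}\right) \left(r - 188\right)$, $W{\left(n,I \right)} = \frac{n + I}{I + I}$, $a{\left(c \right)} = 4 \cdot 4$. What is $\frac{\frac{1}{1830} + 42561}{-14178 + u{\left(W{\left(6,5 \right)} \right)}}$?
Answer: $- \frac{778866310}{317944017} \approx -2.4497$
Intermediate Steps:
$a{\left(c \right)} = 16$
$W{\left(n,I \right)} = \frac{I + n}{2 I}$
$u{\left(r \right)} = \left(-188 + r\right) \left(16 + r\right)$ ($u{\left(r \right)} = \left(r + 16\right) \left(r - 188\right) = \left(16 + r\right) \left(-188 + r\right) = \left(-188 + r\right) \left(16 + r\right)$)
$\frac{\frac{1}{1830} + 42561}{-14178 + u{\left(W{\left(6,5 \right)} \right)}} = \frac{\frac{1}{1830} + 42561}{-14178 - \left(3008 - \frac{\left(5 + 6\right)^{2}}{100} + 172 \cdot \frac{1}{2} \cdot \frac{1}{5} \left(5 + 6\right)\right)} = \frac{\frac{1}{1830} + 42561}{-14178 - \left(3008 - \frac{121}{100} + 172 \cdot \frac{1}{2} \cdot \frac{1}{5} \cdot 11\right)} = \frac{77886631}{1830 \left(-14178 - \left(\frac{15986}{5} - \frac{121}{100}\right)\right)} = \frac{77886631}{1830 \left(-14178 - \frac{319599}{100}\right)} = \frac{77886631}{1830 \left(- \frac{1737399}{100}\right)} = \frac{77886631}{1830} \left(- \frac{100}{1737399}\right) = - \frac{778866310}{317944017}$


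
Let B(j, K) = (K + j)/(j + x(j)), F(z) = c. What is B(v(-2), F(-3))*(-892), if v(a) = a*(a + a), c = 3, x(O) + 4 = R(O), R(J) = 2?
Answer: -4906/3 ≈ -1635.3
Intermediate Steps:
x(O) = -2 (x(O) = -4 + 2 = -2)
v(a) = 2*a**2 (v(a) = a*(2*a) = 2*a**2)
F(z) = 3
B(j, K) = (K + j)/(-2 + j) (B(j, K) = (K + j)/(j - 2) = (K + j)/(-2 + j))
B(v(-2), F(-3))*(-892) = ((3 + 2*(-2)**2)/(-2 + 2*(-2)**2))*(-892) = ((3 + 2*4)/(-2 + 2*4))*(-892) = ((3 + 8)/(-2 + 8))*(-892) = (11/6)*(-892) = -4906/3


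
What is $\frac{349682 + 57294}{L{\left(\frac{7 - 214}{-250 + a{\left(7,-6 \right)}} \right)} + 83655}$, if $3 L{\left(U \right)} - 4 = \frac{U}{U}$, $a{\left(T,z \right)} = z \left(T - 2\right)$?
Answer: $\frac{610464}{125485} \approx 4.8648$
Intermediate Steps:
$a{\left(T,z \right)} = z \left(-2 + T\right)$
$L{\left(U \right)} = \frac{5}{3}$ ($L{\left(U \right)} = \frac{4}{3} + \frac{U \frac{1}{U}}{3} = \frac{4}{3} + \frac{1}{3} \cdot 1 = \frac{4}{3} + \frac{1}{3} = \frac{5}{3}$)
$\frac{349682 + 57294}{L{\left(\frac{7 - 214}{-250 + a{\left(7,-6 \right)}} \right)} + 83655} = \frac{349682 + 57294}{\frac{5}{3} + 83655} = \frac{406976}{\frac{250970}{3}} = 406976 \cdot \frac{3}{250970} = \frac{610464}{125485}$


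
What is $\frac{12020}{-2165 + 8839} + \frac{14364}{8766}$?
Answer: $\frac{5589796}{1625119} \approx 3.4396$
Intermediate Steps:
$\frac{12020}{-2165 + 8839} + \frac{14364}{8766} = \frac{12020}{6674} + 14364 \cdot \frac{1}{8766} = 12020 \cdot \frac{1}{6674} + \frac{798}{487} = \frac{6010}{3337} + \frac{798}{487} = \frac{5589796}{1625119}$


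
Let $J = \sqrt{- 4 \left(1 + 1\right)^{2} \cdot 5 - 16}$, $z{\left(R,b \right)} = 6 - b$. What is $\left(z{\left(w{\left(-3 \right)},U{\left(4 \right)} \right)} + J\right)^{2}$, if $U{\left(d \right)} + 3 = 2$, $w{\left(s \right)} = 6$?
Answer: $-47 + 56 i \sqrt{6} \approx -47.0 + 137.17 i$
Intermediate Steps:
$U{\left(d \right)} = -1$ ($U{\left(d \right)} = -3 + 2 = -1$)
$J = 4 i \sqrt{6}$ ($J = \sqrt{- 4 \cdot 2^{2} \cdot 5 - 16} = \sqrt{\left(-4\right) 4 \cdot 5 - 16} = \sqrt{\left(-16\right) 5 - 16} = \sqrt{-80 - 16} = \sqrt{-96} = 4 i \sqrt{6} \approx 9.798 i$)
$\left(z{\left(w{\left(-3 \right)},U{\left(4 \right)} \right)} + J\right)^{2} = \left(\left(6 - -1\right) + 4 i \sqrt{6}\right)^{2} = \left(\left(6 + 1\right) + 4 i \sqrt{6}\right)^{2} = \left(7 + 4 i \sqrt{6}\right)^{2}$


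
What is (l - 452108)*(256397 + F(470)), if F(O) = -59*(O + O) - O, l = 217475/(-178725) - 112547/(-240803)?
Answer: -156024569602810532890/1721500647 ≈ -9.0633e+10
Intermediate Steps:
l = -1290146794/1721500647 (l = 217475*(-1/178725) - 112547*(-1/240803) = -8699/7149 + 112547/240803 = -1290146794/1721500647 ≈ -0.74943)
F(O) = -119*O (F(O) = -118*O - O = -119*O)
(l - 452108)*(256397 + F(470)) = (-1290146794/1721500647 - 452108)*(256397 - 119*470) = -778305504660670*(256397 - 55930)/1721500647 = -778305504660670/1721500647*200467 = -156024569602810532890/1721500647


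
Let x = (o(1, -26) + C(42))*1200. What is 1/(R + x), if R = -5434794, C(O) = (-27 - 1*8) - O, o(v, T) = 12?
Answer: -1/5512794 ≈ -1.8140e-7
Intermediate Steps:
C(O) = -35 - O (C(O) = (-27 - 8) - O = -35 - O)
x = -78000 (x = (12 + (-35 - 1*42))*1200 = (12 + (-35 - 42))*1200 = (12 - 77)*1200 = -65*1200 = -78000)
1/(R + x) = 1/(-5434794 - 78000) = 1/(-5512794) = -1/5512794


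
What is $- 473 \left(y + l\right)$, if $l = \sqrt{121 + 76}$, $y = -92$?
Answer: $43516 - 473 \sqrt{197} \approx 36877.0$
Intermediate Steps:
$l = \sqrt{197} \approx 14.036$
$- 473 \left(y + l\right) = - 473 \left(-92 + \sqrt{197}\right) = 43516 - 473 \sqrt{197}$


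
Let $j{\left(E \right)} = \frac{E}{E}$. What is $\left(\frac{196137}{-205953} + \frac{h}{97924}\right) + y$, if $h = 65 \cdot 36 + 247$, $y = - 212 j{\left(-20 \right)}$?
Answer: $- \frac{1431411644147}{6722580524} \approx -212.93$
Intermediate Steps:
$j{\left(E \right)} = 1$
$y = -212$ ($y = \left(-212\right) 1 = -212$)
$h = 2587$ ($h = 2340 + 247 = 2587$)
$\left(\frac{196137}{-205953} + \frac{h}{97924}\right) + y = \left(\frac{196137}{-205953} + \frac{2587}{97924}\right) - 212 = \left(196137 \left(- \frac{1}{205953}\right) + 2587 \cdot \frac{1}{97924}\right) - 212 = \left(- \frac{65379}{68651} + \frac{2587}{97924}\right) - 212 = - \frac{6224573059}{6722580524} - 212 = - \frac{1431411644147}{6722580524}$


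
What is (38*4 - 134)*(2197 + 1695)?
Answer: 70056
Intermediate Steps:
(38*4 - 134)*(2197 + 1695) = (152 - 134)*3892 = 18*3892 = 70056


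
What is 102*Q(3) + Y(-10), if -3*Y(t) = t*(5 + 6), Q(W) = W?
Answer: 1028/3 ≈ 342.67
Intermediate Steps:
Y(t) = -11*t/3 (Y(t) = -t*(5 + 6)/3 = -t*11/3 = -11*t/3)
102*Q(3) + Y(-10) = 102*3 - 11/3*(-10) = 306 + 110/3 = 1028/3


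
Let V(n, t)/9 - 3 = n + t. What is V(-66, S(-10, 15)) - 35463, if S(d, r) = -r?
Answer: -36165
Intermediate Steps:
V(n, t) = 27 + 9*n + 9*t (V(n, t) = 27 + 9*(n + t) = 27 + (9*n + 9*t) = 27 + 9*n + 9*t)
V(-66, S(-10, 15)) - 35463 = (27 + 9*(-66) + 9*(-1*15)) - 35463 = (27 - 594 + 9*(-15)) - 35463 = (27 - 594 - 135) - 35463 = -702 - 35463 = -36165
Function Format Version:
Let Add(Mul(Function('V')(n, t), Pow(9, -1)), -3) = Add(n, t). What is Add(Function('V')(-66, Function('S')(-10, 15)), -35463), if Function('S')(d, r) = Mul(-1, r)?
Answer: -36165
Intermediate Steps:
Function('V')(n, t) = Add(27, Mul(9, n), Mul(9, t)) (Function('V')(n, t) = Add(27, Mul(9, Add(n, t))) = Add(27, Add(Mul(9, n), Mul(9, t))) = Add(27, Mul(9, n), Mul(9, t)))
Add(Function('V')(-66, Function('S')(-10, 15)), -35463) = Add(Add(27, Mul(9, -66), Mul(9, Mul(-1, 15))), -35463) = Add(Add(27, -594, Mul(9, -15)), -35463) = Add(Add(27, -594, -135), -35463) = Add(-702, -35463) = -36165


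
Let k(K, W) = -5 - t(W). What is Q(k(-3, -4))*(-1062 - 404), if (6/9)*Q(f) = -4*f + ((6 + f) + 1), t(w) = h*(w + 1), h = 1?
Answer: -28587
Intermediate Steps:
t(w) = 1 + w (t(w) = 1*(w + 1) = 1*(1 + w) = 1 + w)
k(K, W) = -6 - W (k(K, W) = -5 - (1 + W) = -5 + (-1 - W) = -6 - W)
Q(f) = 21/2 - 9*f/2 (Q(f) = 3*(-4*f + ((6 + f) + 1))/2 = 3*(-4*f + (7 + f))/2 = 3*(7 - 3*f)/2 = 21/2 - 9*f/2)
Q(k(-3, -4))*(-1062 - 404) = (21/2 - 9*(-6 - 1*(-4))/2)*(-1062 - 404) = (21/2 - 9*(-6 + 4)/2)*(-1466) = (21/2 - 9/2*(-2))*(-1466) = (21/2 + 9)*(-1466) = (39/2)*(-1466) = -28587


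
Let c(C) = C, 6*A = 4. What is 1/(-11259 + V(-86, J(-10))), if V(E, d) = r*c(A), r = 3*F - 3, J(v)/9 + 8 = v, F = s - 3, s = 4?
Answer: -1/11259 ≈ -8.8818e-5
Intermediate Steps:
A = 2/3 (A = (1/6)*4 = 2/3 ≈ 0.66667)
F = 1 (F = 4 - 3 = 1)
J(v) = -72 + 9*v
r = 0 (r = 3*1 - 3 = 3 - 3 = 0)
V(E, d) = 0 (V(E, d) = 0*(2/3) = 0)
1/(-11259 + V(-86, J(-10))) = 1/(-11259 + 0) = 1/(-11259) = -1/11259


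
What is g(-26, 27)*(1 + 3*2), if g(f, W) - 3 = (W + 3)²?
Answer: 6321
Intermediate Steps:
g(f, W) = 3 + (3 + W)² (g(f, W) = 3 + (W + 3)² = 3 + (3 + W)²)
g(-26, 27)*(1 + 3*2) = (3 + (3 + 27)²)*(1 + 3*2) = (3 + 30²)*(1 + 6) = (3 + 900)*7 = 903*7 = 6321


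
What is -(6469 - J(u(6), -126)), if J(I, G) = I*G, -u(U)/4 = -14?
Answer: -13525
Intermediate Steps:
u(U) = 56 (u(U) = -4*(-14) = 56)
J(I, G) = G*I
-(6469 - J(u(6), -126)) = -(6469 - (-126)*56) = -(6469 - 1*(-7056)) = -(6469 + 7056) = -1*13525 = -13525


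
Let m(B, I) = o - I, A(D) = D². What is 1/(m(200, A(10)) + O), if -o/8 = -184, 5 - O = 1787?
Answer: -1/410 ≈ -0.0024390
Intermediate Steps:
O = -1782 (O = 5 - 1*1787 = 5 - 1787 = -1782)
o = 1472 (o = -8*(-184) = 1472)
m(B, I) = 1472 - I
1/(m(200, A(10)) + O) = 1/((1472 - 1*10²) - 1782) = 1/((1472 - 1*100) - 1782) = 1/((1472 - 100) - 1782) = 1/(1372 - 1782) = 1/(-410) = -1/410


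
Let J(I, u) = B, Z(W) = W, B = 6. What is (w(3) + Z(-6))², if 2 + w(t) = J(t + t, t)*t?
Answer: 100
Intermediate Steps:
J(I, u) = 6
w(t) = -2 + 6*t
(w(3) + Z(-6))² = ((-2 + 6*3) - 6)² = ((-2 + 18) - 6)² = (16 - 6)² = 10² = 100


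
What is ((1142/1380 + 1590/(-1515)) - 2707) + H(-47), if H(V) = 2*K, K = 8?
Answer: -187551259/69690 ≈ -2691.2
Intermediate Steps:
H(V) = 16 (H(V) = 2*8 = 16)
((1142/1380 + 1590/(-1515)) - 2707) + H(-47) = ((1142/1380 + 1590/(-1515)) - 2707) + 16 = ((1142*(1/1380) + 1590*(-1/1515)) - 2707) + 16 = ((571/690 - 106/101) - 2707) + 16 = (-15469/69690 - 2707) + 16 = -188666299/69690 + 16 = -187551259/69690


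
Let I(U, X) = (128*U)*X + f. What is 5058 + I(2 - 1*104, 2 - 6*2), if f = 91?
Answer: 135709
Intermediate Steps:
I(U, X) = 91 + 128*U*X (I(U, X) = (128*U)*X + 91 = 128*U*X + 91 = 91 + 128*U*X)
5058 + I(2 - 1*104, 2 - 6*2) = 5058 + (91 + 128*(2 - 1*104)*(2 - 6*2)) = 5058 + (91 + 128*(2 - 104)*(2 - 12)) = 5058 + (91 + 128*(-102)*(-10)) = 5058 + (91 + 130560) = 5058 + 130651 = 135709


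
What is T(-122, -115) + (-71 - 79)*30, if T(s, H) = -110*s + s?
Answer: 8798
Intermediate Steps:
T(s, H) = -109*s
T(-122, -115) + (-71 - 79)*30 = -109*(-122) + (-71 - 79)*30 = 13298 - 150*30 = 13298 - 4500 = 8798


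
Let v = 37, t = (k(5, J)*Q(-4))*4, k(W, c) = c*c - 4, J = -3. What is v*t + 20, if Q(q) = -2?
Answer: -1460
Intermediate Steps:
k(W, c) = -4 + c² (k(W, c) = c² - 4 = -4 + c²)
t = -40 (t = ((-4 + (-3)²)*(-2))*4 = ((-4 + 9)*(-2))*4 = (5*(-2))*4 = -10*4 = -40)
v*t + 20 = 37*(-40) + 20 = -1480 + 20 = -1460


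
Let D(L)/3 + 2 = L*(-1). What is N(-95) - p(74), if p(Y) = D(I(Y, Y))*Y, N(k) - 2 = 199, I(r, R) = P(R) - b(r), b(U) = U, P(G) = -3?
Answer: -16449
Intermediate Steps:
I(r, R) = -3 - r
D(L) = -6 - 3*L (D(L) = -6 + 3*(L*(-1)) = -6 + 3*(-L) = -6 - 3*L)
N(k) = 201 (N(k) = 2 + 199 = 201)
p(Y) = Y*(3 + 3*Y) (p(Y) = (-6 - 3*(-3 - Y))*Y = (-6 + (9 + 3*Y))*Y = (3 + 3*Y)*Y = Y*(3 + 3*Y))
N(-95) - p(74) = 201 - 3*74*(1 + 74) = 201 - 3*74*75 = 201 - 1*16650 = 201 - 16650 = -16449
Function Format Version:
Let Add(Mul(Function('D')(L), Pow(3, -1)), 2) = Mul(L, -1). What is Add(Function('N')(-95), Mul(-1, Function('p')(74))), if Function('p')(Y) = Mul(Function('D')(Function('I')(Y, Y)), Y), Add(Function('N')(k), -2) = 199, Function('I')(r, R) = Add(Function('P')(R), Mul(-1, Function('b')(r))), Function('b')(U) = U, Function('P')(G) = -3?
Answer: -16449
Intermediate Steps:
Function('I')(r, R) = Add(-3, Mul(-1, r))
Function('D')(L) = Add(-6, Mul(-3, L)) (Function('D')(L) = Add(-6, Mul(3, Mul(L, -1))) = Add(-6, Mul(3, Mul(-1, L))) = Add(-6, Mul(-3, L)))
Function('N')(k) = 201 (Function('N')(k) = Add(2, 199) = 201)
Function('p')(Y) = Mul(Y, Add(3, Mul(3, Y))) (Function('p')(Y) = Mul(Add(-6, Mul(-3, Add(-3, Mul(-1, Y)))), Y) = Mul(Add(-6, Add(9, Mul(3, Y))), Y) = Mul(Add(3, Mul(3, Y)), Y) = Mul(Y, Add(3, Mul(3, Y))))
Add(Function('N')(-95), Mul(-1, Function('p')(74))) = Add(201, Mul(-1, Mul(3, 74, Add(1, 74)))) = Add(201, Mul(-1, Mul(3, 74, 75))) = Add(201, Mul(-1, 16650)) = Add(201, -16650) = -16449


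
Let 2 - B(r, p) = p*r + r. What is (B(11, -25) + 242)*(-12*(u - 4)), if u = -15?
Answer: 115824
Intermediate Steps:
B(r, p) = 2 - r - p*r (B(r, p) = 2 - (p*r + r) = 2 - (r + p*r) = 2 + (-r - p*r) = 2 - r - p*r)
(B(11, -25) + 242)*(-12*(u - 4)) = ((2 - 1*11 - 1*(-25)*11) + 242)*(-12*(-15 - 4)) = ((2 - 11 + 275) + 242)*(-12*(-19)) = (266 + 242)*228 = 508*228 = 115824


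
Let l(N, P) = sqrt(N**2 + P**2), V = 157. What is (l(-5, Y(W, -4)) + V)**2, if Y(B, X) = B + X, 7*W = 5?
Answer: (1099 + sqrt(1754))**2/49 ≈ 26563.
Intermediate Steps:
W = 5/7 (W = (1/7)*5 = 5/7 ≈ 0.71429)
(l(-5, Y(W, -4)) + V)**2 = (sqrt((-5)**2 + (5/7 - 4)**2) + 157)**2 = (sqrt(25 + (-23/7)**2) + 157)**2 = (sqrt(25 + 529/49) + 157)**2 = (sqrt(1754/49) + 157)**2 = (sqrt(1754)/7 + 157)**2 = (157 + sqrt(1754)/7)**2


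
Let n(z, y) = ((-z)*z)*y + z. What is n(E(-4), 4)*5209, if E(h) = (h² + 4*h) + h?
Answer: -354212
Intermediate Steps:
E(h) = h² + 5*h
n(z, y) = z - y*z² (n(z, y) = (-z²)*y + z = -y*z² + z = z - y*z²)
n(E(-4), 4)*5209 = ((-4*(5 - 4))*(1 - 1*4*(-4*(5 - 4))))*5209 = ((-4*1)*(1 - 1*4*(-4*1)))*5209 = -4*(1 - 1*4*(-4))*5209 = -4*(1 + 16)*5209 = -4*17*5209 = -68*5209 = -354212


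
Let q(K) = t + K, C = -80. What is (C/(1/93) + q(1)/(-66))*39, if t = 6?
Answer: -6383611/22 ≈ -2.9016e+5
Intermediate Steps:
q(K) = 6 + K
(C/(1/93) + q(1)/(-66))*39 = (-80/(1/93) + (6 + 1)/(-66))*39 = (-80/1/93 + 7*(-1/66))*39 = (-80*93 - 7/66)*39 = (-7440 - 7/66)*39 = -491047/66*39 = -6383611/22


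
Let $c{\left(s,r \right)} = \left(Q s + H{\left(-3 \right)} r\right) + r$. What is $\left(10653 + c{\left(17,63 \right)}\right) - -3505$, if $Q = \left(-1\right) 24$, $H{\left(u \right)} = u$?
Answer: $13624$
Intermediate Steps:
$Q = -24$
$c{\left(s,r \right)} = - 24 s - 2 r$ ($c{\left(s,r \right)} = \left(- 24 s - 3 r\right) + r = - 24 s - 2 r$)
$\left(10653 + c{\left(17,63 \right)}\right) - -3505 = \left(10653 - 534\right) - -3505 = \left(10653 - 534\right) + 3505 = 10119 + 3505 = 13624$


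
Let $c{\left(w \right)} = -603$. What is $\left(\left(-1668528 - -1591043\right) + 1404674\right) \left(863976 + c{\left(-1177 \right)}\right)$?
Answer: $1145859148497$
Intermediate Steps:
$\left(\left(-1668528 - -1591043\right) + 1404674\right) \left(863976 + c{\left(-1177 \right)}\right) = \left(\left(-1668528 - -1591043\right) + 1404674\right) \left(863976 - 603\right) = \left(\left(-1668528 + 1591043\right) + 1404674\right) 863373 = \left(-77485 + 1404674\right) 863373 = 1327189 \cdot 863373 = 1145859148497$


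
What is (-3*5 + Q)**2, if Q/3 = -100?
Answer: 99225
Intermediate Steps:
Q = -300 (Q = 3*(-100) = -300)
(-3*5 + Q)**2 = (-3*5 - 300)**2 = (-15 - 300)**2 = (-315)**2 = 99225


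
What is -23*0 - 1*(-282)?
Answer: 282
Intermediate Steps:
-23*0 - 1*(-282) = 0 + 282 = 282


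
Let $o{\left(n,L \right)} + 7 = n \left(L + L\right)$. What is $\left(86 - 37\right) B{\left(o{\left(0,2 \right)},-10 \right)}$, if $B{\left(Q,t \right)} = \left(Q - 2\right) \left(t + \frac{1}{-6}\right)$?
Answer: $\frac{8967}{2} \approx 4483.5$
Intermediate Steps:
$o{\left(n,L \right)} = -7 + 2 L n$ ($o{\left(n,L \right)} = -7 + n \left(L + L\right) = -7 + n 2 L = -7 + 2 L n$)
$B{\left(Q,t \right)} = \left(-2 + Q\right) \left(- \frac{1}{6} + t\right)$ ($B{\left(Q,t \right)} = \left(-2 + Q\right) \left(t - \frac{1}{6}\right) = \left(-2 + Q\right) \left(- \frac{1}{6} + t\right)$)
$\left(86 - 37\right) B{\left(o{\left(0,2 \right)},-10 \right)} = \left(86 - 37\right) \left(\frac{1}{3} - -20 - \frac{-7 + 2 \cdot 2 \cdot 0}{6} + \left(-7 + 2 \cdot 2 \cdot 0\right) \left(-10\right)\right) = 49 \left(\frac{1}{3} + 20 - \frac{-7 + 0}{6} + \left(-7 + 0\right) \left(-10\right)\right) = 49 \left(\frac{1}{3} + 20 - - \frac{7}{6} - -70\right) = 49 \left(\frac{1}{3} + 20 + \frac{7}{6} + 70\right) = 49 \cdot \frac{183}{2} = \frac{8967}{2}$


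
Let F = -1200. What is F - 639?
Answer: -1839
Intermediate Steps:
F - 639 = -1200 - 639 = -1839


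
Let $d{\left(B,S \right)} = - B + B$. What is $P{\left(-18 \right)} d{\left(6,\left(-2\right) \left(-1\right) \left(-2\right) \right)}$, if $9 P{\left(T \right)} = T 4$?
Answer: $0$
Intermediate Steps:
$d{\left(B,S \right)} = 0$
$P{\left(T \right)} = \frac{4 T}{9}$ ($P{\left(T \right)} = \frac{T 4}{9} = \frac{4 T}{9}$)
$P{\left(-18 \right)} d{\left(6,\left(-2\right) \left(-1\right) \left(-2\right) \right)} = \frac{4}{9} \left(-18\right) 0 = \left(-8\right) 0 = 0$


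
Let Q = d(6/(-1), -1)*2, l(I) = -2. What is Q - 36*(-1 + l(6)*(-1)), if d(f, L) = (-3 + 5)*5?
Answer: -16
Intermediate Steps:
d(f, L) = 10 (d(f, L) = 2*5 = 10)
Q = 20 (Q = 10*2 = 20)
Q - 36*(-1 + l(6)*(-1)) = 20 - 36*(-1 - 2*(-1)) = 20 - 36*(-1 + 2) = 20 - 36*1 = 20 - 36 = -16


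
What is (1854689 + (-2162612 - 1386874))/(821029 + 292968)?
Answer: -1694797/1113997 ≈ -1.5214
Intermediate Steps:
(1854689 + (-2162612 - 1386874))/(821029 + 292968) = (1854689 - 3549486)/1113997 = -1694797*1/1113997 = -1694797/1113997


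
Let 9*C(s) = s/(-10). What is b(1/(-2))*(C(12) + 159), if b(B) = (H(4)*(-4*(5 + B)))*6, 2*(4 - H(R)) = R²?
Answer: 343152/5 ≈ 68630.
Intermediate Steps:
C(s) = -s/90 (C(s) = (s/(-10))/9 = (s*(-⅒))/9 = (-s/10)/9 = -s/90)
H(R) = 4 - R²/2
b(B) = 480 + 96*B (b(B) = ((4 - ½*4²)*(-4*(5 + B)))*6 = ((4 - ½*16)*(-20 - 4*B))*6 = ((4 - 8)*(-20 - 4*B))*6 = -4*(-20 - 4*B)*6 = (80 + 16*B)*6 = 480 + 96*B)
b(1/(-2))*(C(12) + 159) = (480 + 96/(-2))*(-1/90*12 + 159) = (480 + 96*(-½))*(-2/15 + 159) = (480 - 48)*(2383/15) = 432*(2383/15) = 343152/5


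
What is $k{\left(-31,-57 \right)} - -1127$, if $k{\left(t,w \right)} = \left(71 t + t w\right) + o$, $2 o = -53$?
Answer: $\frac{1333}{2} \approx 666.5$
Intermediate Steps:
$o = - \frac{53}{2}$ ($o = \frac{1}{2} \left(-53\right) = - \frac{53}{2} \approx -26.5$)
$k{\left(t,w \right)} = - \frac{53}{2} + 71 t + t w$ ($k{\left(t,w \right)} = \left(71 t + t w\right) - \frac{53}{2} = - \frac{53}{2} + 71 t + t w$)
$k{\left(-31,-57 \right)} - -1127 = \left(- \frac{53}{2} + 71 \left(-31\right) - -1767\right) - -1127 = \left(- \frac{53}{2} - 2201 + 1767\right) + 1127 = - \frac{921}{2} + 1127 = \frac{1333}{2}$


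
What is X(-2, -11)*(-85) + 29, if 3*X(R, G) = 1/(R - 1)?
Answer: 346/9 ≈ 38.444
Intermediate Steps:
X(R, G) = 1/(3*(-1 + R)) (X(R, G) = 1/(3*(R - 1)) = 1/(3*(-1 + R)))
X(-2, -11)*(-85) + 29 = (1/(3*(-1 - 2)))*(-85) + 29 = ((⅓)/(-3))*(-85) + 29 = ((⅓)*(-⅓))*(-85) + 29 = -⅑*(-85) + 29 = 85/9 + 29 = 346/9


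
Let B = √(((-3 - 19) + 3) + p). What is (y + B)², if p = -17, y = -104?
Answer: 10780 - 1248*I ≈ 10780.0 - 1248.0*I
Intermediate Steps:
B = 6*I (B = √(((-3 - 19) + 3) - 17) = √((-22 + 3) - 17) = √(-19 - 17) = √(-36) = 6*I ≈ 6.0*I)
(y + B)² = (-104 + 6*I)²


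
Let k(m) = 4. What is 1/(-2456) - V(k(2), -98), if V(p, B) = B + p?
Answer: 230863/2456 ≈ 94.000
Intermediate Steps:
1/(-2456) - V(k(2), -98) = 1/(-2456) - (-98 + 4) = -1/2456 - 1*(-94) = -1/2456 + 94 = 230863/2456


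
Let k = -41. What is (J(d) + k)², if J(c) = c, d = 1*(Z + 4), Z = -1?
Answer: 1444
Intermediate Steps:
d = 3 (d = 1*(-1 + 4) = 1*3 = 3)
(J(d) + k)² = (3 - 41)² = (-38)² = 1444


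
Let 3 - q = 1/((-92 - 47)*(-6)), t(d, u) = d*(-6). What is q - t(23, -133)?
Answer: 117593/834 ≈ 141.00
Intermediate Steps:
t(d, u) = -6*d
q = 2501/834 (q = 3 - 1/((-92 - 47)*(-6)) = 3 - 1/((-139*(-6))) = 3 - 1/834 = 2501/834 ≈ 2.9988)
q - t(23, -133) = 2501/834 - (-6)*23 = 2501/834 - 1*(-138) = 2501/834 + 138 = 117593/834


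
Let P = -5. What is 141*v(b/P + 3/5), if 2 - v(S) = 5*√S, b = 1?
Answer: 282 - 141*√10 ≈ -163.88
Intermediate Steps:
v(S) = 2 - 5*√S
141*v(b/P + 3/5) = 141*(2 - 5*√(1/(-5) + 3/5)) = 141*(2 - 5*√(1*(-⅕) + 3*(⅕))) = 141*(2 - 5*√(-⅕ + ⅗)) = 141*(2 - √10) = 282 - 141*√10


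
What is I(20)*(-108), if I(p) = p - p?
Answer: 0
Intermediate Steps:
I(p) = 0
I(20)*(-108) = 0*(-108) = 0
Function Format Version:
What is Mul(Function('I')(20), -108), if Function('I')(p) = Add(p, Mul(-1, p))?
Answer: 0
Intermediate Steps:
Function('I')(p) = 0
Mul(Function('I')(20), -108) = Mul(0, -108) = 0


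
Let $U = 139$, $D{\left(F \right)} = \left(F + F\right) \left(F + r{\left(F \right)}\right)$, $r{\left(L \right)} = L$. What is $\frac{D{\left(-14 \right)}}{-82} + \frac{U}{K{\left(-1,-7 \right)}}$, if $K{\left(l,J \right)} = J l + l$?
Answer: $\frac{3347}{246} \approx 13.606$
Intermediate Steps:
$K{\left(l,J \right)} = l + J l$
$D{\left(F \right)} = 4 F^{2}$ ($D{\left(F \right)} = \left(F + F\right) \left(F + F\right) = 2 F 2 F = 4 F^{2}$)
$\frac{D{\left(-14 \right)}}{-82} + \frac{U}{K{\left(-1,-7 \right)}} = \frac{4 \left(-14\right)^{2}}{-82} + \frac{139}{\left(-1\right) \left(1 - 7\right)} = 4 \cdot 196 \left(- \frac{1}{82}\right) + \frac{139}{\left(-1\right) \left(-6\right)} = 784 \left(- \frac{1}{82}\right) + \frac{139}{6} = - \frac{392}{41} + 139 \cdot \frac{1}{6} = - \frac{392}{41} + \frac{139}{6} = \frac{3347}{246}$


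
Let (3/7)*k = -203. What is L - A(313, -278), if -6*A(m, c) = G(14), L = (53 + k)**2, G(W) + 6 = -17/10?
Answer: 31852649/180 ≈ 1.7696e+5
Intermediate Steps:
k = -1421/3 (k = (7/3)*(-203) = -1421/3 ≈ -473.67)
G(W) = -77/10 (G(W) = -6 - 17/10 = -77/10)
L = 1592644/9 (L = (53 - 1421/3)**2 = (-1262/3)**2 = 1592644/9 ≈ 1.7696e+5)
A(m, c) = 77/60 (A(m, c) = -1/6*(-77/10) = 77/60)
L - A(313, -278) = 1592644/9 - 1*77/60 = 1592644/9 - 77/60 = 31852649/180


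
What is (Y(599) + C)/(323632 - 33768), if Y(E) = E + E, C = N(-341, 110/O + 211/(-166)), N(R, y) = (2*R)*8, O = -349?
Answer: -2129/144932 ≈ -0.014690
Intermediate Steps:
N(R, y) = 16*R
C = -5456 (C = 16*(-341) = -5456)
Y(E) = 2*E
(Y(599) + C)/(323632 - 33768) = (2*599 - 5456)/(323632 - 33768) = (1198 - 5456)/289864 = -4258*1/289864 = -2129/144932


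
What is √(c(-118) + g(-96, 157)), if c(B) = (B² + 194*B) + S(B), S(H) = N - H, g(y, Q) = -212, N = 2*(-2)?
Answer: I*√9066 ≈ 95.216*I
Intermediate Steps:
N = -4
S(H) = -4 - H
c(B) = -4 + B² + 193*B (c(B) = (B² + 194*B) + (-4 - B) = -4 + B² + 193*B)
√(c(-118) + g(-96, 157)) = √((-4 + (-118)² + 193*(-118)) - 212) = √((-4 + 13924 - 22774) - 212) = √(-8854 - 212) = √(-9066) = I*√9066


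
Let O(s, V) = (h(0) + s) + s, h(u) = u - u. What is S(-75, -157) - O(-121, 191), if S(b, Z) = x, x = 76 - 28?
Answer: 290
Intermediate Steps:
h(u) = 0
O(s, V) = 2*s (O(s, V) = (0 + s) + s = s + s = 2*s)
x = 48
S(b, Z) = 48
S(-75, -157) - O(-121, 191) = 48 - 2*(-121) = 48 - 1*(-242) = 48 + 242 = 290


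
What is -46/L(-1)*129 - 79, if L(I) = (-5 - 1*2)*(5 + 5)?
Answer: 202/35 ≈ 5.7714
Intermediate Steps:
L(I) = -70 (L(I) = (-5 - 2)*10 = -7*10 = -70)
-46/L(-1)*129 - 79 = -46/(-70)*129 - 79 = -46*(-1/70)*129 - 79 = (23/35)*129 - 79 = 2967/35 - 79 = 202/35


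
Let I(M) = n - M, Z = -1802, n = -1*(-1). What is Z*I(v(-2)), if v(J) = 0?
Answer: -1802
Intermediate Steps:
n = 1
I(M) = 1 - M
Z*I(v(-2)) = -1802*(1 - 1*0) = -1802*(1 + 0) = -1802*1 = -1802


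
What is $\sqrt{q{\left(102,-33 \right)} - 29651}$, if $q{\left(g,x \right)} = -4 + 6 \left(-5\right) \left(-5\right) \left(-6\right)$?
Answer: $3 i \sqrt{3395} \approx 174.8 i$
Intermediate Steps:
$q{\left(g,x \right)} = -904$ ($q{\left(g,x \right)} = -4 + \left(-30\right) \left(-5\right) \left(-6\right) = -4 + 150 \left(-6\right) = -4 - 900 = -904$)
$\sqrt{q{\left(102,-33 \right)} - 29651} = \sqrt{-904 - 29651} = \sqrt{-30555} = 3 i \sqrt{3395}$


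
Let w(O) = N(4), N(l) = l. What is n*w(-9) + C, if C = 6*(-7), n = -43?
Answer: -214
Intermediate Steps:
w(O) = 4
C = -42
n*w(-9) + C = -43*4 - 42 = -172 - 42 = -214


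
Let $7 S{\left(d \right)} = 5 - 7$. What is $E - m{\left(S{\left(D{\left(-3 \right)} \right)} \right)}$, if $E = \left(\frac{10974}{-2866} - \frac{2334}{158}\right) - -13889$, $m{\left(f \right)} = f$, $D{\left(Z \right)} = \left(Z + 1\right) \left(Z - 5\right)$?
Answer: $\frac{10991810087}{792449} \approx 13871.0$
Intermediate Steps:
$D{\left(Z \right)} = \left(1 + Z\right) \left(-5 + Z\right)$
$S{\left(d \right)} = - \frac{2}{7}$ ($S{\left(d \right)} = \frac{5 - 7}{7} = \frac{1}{7} \left(-2\right) = - \frac{2}{7}$)
$E = \frac{1570226239}{113207}$ ($E = \left(10974 \left(- \frac{1}{2866}\right) - \frac{1167}{79}\right) + 13889 = \left(- \frac{5487}{1433} - \frac{1167}{79}\right) + 13889 = - \frac{2105784}{113207} + 13889 = \frac{1570226239}{113207} \approx 13870.0$)
$E - m{\left(S{\left(D{\left(-3 \right)} \right)} \right)} = \frac{1570226239}{113207} - - \frac{2}{7} = \frac{1570226239}{113207} + \frac{2}{7} = \frac{10991810087}{792449}$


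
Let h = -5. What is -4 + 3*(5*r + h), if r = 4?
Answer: 41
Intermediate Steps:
-4 + 3*(5*r + h) = -4 + 3*(5*4 - 5) = -4 + 3*(20 - 5) = -4 + 3*15 = -4 + 45 = 41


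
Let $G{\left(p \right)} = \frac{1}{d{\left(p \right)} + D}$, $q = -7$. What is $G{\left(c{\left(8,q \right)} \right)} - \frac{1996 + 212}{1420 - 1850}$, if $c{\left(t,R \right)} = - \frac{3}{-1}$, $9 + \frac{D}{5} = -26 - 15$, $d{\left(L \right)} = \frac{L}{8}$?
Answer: $\frac{2202968}{429355} \approx 5.1309$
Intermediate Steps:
$d{\left(L \right)} = \frac{L}{8}$ ($d{\left(L \right)} = L \frac{1}{8} = \frac{L}{8}$)
$D = -250$ ($D = -45 + 5 \left(-26 - 15\right) = -45 + 5 \left(-41\right) = -45 - 205 = -250$)
$c{\left(t,R \right)} = 3$ ($c{\left(t,R \right)} = \left(-3\right) \left(-1\right) = 3$)
$G{\left(p \right)} = \frac{1}{-250 + \frac{p}{8}}$ ($G{\left(p \right)} = \frac{1}{\frac{p}{8} - 250} = \frac{1}{-250 + \frac{p}{8}}$)
$G{\left(c{\left(8,q \right)} \right)} - \frac{1996 + 212}{1420 - 1850} = \frac{8}{-2000 + 3} - \frac{1996 + 212}{1420 - 1850} = \frac{8}{-1997} - \frac{2208}{-430} = 8 \left(- \frac{1}{1997}\right) - 2208 \left(- \frac{1}{430}\right) = - \frac{8}{1997} - - \frac{1104}{215} = - \frac{8}{1997} + \frac{1104}{215} = \frac{2202968}{429355}$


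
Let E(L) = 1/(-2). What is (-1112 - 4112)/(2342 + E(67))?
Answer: -10448/4683 ≈ -2.2310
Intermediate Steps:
E(L) = -½
(-1112 - 4112)/(2342 + E(67)) = (-1112 - 4112)/(2342 - ½) = -5224/4683/2 = -5224*2/4683 = -10448/4683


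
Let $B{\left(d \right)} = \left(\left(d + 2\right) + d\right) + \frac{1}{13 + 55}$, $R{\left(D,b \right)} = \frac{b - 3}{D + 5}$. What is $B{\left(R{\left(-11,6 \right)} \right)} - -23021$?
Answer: $\frac{1565497}{68} \approx 23022.0$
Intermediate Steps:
$R{\left(D,b \right)} = \frac{-3 + b}{5 + D}$
$B{\left(d \right)} = \frac{137}{68} + 2 d$ ($B{\left(d \right)} = \left(\left(2 + d\right) + d\right) + \frac{1}{68} = \left(2 + 2 d\right) + \frac{1}{68} = \frac{137}{68} + 2 d$)
$B{\left(R{\left(-11,6 \right)} \right)} - -23021 = \left(\frac{137}{68} + 2 \frac{-3 + 6}{5 - 11}\right) - -23021 = \left(\frac{137}{68} + 2 \frac{1}{-6} \cdot 3\right) + 23021 = \left(\frac{137}{68} + 2 \left(\left(- \frac{1}{6}\right) 3\right)\right) + 23021 = \left(\frac{137}{68} + 2 \left(- \frac{1}{2}\right)\right) + 23021 = \left(\frac{137}{68} - 1\right) + 23021 = \frac{69}{68} + 23021 = \frac{1565497}{68}$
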